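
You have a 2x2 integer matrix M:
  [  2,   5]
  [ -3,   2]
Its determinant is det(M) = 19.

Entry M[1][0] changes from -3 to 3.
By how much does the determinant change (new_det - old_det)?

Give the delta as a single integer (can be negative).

Answer: -30

Derivation:
Cofactor C_10 = -5
Entry delta = 3 - -3 = 6
Det delta = entry_delta * cofactor = 6 * -5 = -30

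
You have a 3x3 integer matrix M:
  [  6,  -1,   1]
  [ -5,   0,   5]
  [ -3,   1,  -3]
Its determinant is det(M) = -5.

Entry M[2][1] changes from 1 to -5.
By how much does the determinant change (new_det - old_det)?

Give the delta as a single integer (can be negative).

Cofactor C_21 = -35
Entry delta = -5 - 1 = -6
Det delta = entry_delta * cofactor = -6 * -35 = 210

Answer: 210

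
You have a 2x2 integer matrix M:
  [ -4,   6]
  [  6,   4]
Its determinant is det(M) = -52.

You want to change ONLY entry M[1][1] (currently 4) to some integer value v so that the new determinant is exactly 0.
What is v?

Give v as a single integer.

Answer: -9

Derivation:
det is linear in entry M[1][1]: det = old_det + (v - 4) * C_11
Cofactor C_11 = -4
Want det = 0: -52 + (v - 4) * -4 = 0
  (v - 4) = 52 / -4 = -13
  v = 4 + (-13) = -9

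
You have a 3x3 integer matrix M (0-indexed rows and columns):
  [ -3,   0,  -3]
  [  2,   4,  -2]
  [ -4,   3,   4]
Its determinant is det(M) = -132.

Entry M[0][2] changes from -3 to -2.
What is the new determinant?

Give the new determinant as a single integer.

det is linear in row 0: changing M[0][2] by delta changes det by delta * cofactor(0,2).
Cofactor C_02 = (-1)^(0+2) * minor(0,2) = 22
Entry delta = -2 - -3 = 1
Det delta = 1 * 22 = 22
New det = -132 + 22 = -110

Answer: -110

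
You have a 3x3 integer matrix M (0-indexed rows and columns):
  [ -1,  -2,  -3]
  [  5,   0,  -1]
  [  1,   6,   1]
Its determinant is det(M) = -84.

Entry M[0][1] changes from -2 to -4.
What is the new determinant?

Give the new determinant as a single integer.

Answer: -72

Derivation:
det is linear in row 0: changing M[0][1] by delta changes det by delta * cofactor(0,1).
Cofactor C_01 = (-1)^(0+1) * minor(0,1) = -6
Entry delta = -4 - -2 = -2
Det delta = -2 * -6 = 12
New det = -84 + 12 = -72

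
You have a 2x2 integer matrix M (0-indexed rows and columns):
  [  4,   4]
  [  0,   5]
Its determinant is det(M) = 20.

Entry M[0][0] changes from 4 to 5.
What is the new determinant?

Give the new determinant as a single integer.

det is linear in row 0: changing M[0][0] by delta changes det by delta * cofactor(0,0).
Cofactor C_00 = (-1)^(0+0) * minor(0,0) = 5
Entry delta = 5 - 4 = 1
Det delta = 1 * 5 = 5
New det = 20 + 5 = 25

Answer: 25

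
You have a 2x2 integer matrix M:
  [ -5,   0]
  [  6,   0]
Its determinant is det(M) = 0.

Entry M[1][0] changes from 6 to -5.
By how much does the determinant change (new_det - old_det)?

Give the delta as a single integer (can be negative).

Cofactor C_10 = 0
Entry delta = -5 - 6 = -11
Det delta = entry_delta * cofactor = -11 * 0 = 0

Answer: 0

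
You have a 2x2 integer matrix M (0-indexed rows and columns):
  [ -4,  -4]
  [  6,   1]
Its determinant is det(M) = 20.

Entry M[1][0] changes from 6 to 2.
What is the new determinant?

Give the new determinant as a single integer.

Answer: 4

Derivation:
det is linear in row 1: changing M[1][0] by delta changes det by delta * cofactor(1,0).
Cofactor C_10 = (-1)^(1+0) * minor(1,0) = 4
Entry delta = 2 - 6 = -4
Det delta = -4 * 4 = -16
New det = 20 + -16 = 4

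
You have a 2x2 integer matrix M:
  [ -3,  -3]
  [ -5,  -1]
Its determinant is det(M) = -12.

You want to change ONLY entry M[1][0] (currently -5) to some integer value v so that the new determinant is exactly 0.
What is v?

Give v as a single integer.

det is linear in entry M[1][0]: det = old_det + (v - -5) * C_10
Cofactor C_10 = 3
Want det = 0: -12 + (v - -5) * 3 = 0
  (v - -5) = 12 / 3 = 4
  v = -5 + (4) = -1

Answer: -1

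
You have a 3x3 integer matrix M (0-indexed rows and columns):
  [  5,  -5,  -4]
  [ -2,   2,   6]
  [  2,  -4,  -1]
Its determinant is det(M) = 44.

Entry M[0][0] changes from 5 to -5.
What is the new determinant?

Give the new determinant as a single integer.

Answer: -176

Derivation:
det is linear in row 0: changing M[0][0] by delta changes det by delta * cofactor(0,0).
Cofactor C_00 = (-1)^(0+0) * minor(0,0) = 22
Entry delta = -5 - 5 = -10
Det delta = -10 * 22 = -220
New det = 44 + -220 = -176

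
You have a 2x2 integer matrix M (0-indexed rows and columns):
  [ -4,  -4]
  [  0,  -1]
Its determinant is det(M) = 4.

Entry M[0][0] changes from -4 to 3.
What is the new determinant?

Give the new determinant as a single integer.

Answer: -3

Derivation:
det is linear in row 0: changing M[0][0] by delta changes det by delta * cofactor(0,0).
Cofactor C_00 = (-1)^(0+0) * minor(0,0) = -1
Entry delta = 3 - -4 = 7
Det delta = 7 * -1 = -7
New det = 4 + -7 = -3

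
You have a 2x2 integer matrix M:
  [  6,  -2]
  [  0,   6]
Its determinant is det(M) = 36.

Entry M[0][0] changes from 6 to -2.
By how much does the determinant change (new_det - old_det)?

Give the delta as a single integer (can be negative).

Cofactor C_00 = 6
Entry delta = -2 - 6 = -8
Det delta = entry_delta * cofactor = -8 * 6 = -48

Answer: -48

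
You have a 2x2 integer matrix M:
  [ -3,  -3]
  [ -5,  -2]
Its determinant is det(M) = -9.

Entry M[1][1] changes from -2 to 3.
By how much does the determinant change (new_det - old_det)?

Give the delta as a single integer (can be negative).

Cofactor C_11 = -3
Entry delta = 3 - -2 = 5
Det delta = entry_delta * cofactor = 5 * -3 = -15

Answer: -15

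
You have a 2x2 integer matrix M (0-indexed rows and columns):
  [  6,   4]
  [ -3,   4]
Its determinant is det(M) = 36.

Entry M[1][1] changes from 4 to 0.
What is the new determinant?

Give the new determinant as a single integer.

det is linear in row 1: changing M[1][1] by delta changes det by delta * cofactor(1,1).
Cofactor C_11 = (-1)^(1+1) * minor(1,1) = 6
Entry delta = 0 - 4 = -4
Det delta = -4 * 6 = -24
New det = 36 + -24 = 12

Answer: 12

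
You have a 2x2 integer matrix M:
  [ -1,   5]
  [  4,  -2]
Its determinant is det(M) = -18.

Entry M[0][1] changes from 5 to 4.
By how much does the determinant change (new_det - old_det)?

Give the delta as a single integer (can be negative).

Answer: 4

Derivation:
Cofactor C_01 = -4
Entry delta = 4 - 5 = -1
Det delta = entry_delta * cofactor = -1 * -4 = 4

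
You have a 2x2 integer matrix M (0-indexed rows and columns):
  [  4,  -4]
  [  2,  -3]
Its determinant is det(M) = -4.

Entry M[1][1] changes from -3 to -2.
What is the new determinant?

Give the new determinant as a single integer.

Answer: 0

Derivation:
det is linear in row 1: changing M[1][1] by delta changes det by delta * cofactor(1,1).
Cofactor C_11 = (-1)^(1+1) * minor(1,1) = 4
Entry delta = -2 - -3 = 1
Det delta = 1 * 4 = 4
New det = -4 + 4 = 0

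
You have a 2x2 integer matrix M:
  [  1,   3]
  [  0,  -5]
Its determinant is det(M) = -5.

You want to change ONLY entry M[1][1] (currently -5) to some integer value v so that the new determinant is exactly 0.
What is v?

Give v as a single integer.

Answer: 0

Derivation:
det is linear in entry M[1][1]: det = old_det + (v - -5) * C_11
Cofactor C_11 = 1
Want det = 0: -5 + (v - -5) * 1 = 0
  (v - -5) = 5 / 1 = 5
  v = -5 + (5) = 0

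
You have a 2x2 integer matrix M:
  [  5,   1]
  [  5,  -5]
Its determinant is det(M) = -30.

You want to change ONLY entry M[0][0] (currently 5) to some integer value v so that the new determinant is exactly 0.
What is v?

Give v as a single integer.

det is linear in entry M[0][0]: det = old_det + (v - 5) * C_00
Cofactor C_00 = -5
Want det = 0: -30 + (v - 5) * -5 = 0
  (v - 5) = 30 / -5 = -6
  v = 5 + (-6) = -1

Answer: -1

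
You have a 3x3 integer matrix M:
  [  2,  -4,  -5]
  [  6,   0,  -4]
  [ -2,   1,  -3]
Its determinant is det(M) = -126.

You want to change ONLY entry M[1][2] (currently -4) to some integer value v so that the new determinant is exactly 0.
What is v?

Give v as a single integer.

Answer: 17

Derivation:
det is linear in entry M[1][2]: det = old_det + (v - -4) * C_12
Cofactor C_12 = 6
Want det = 0: -126 + (v - -4) * 6 = 0
  (v - -4) = 126 / 6 = 21
  v = -4 + (21) = 17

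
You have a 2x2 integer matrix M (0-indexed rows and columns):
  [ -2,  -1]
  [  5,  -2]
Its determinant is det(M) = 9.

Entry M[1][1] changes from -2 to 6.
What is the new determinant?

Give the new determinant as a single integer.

Answer: -7

Derivation:
det is linear in row 1: changing M[1][1] by delta changes det by delta * cofactor(1,1).
Cofactor C_11 = (-1)^(1+1) * minor(1,1) = -2
Entry delta = 6 - -2 = 8
Det delta = 8 * -2 = -16
New det = 9 + -16 = -7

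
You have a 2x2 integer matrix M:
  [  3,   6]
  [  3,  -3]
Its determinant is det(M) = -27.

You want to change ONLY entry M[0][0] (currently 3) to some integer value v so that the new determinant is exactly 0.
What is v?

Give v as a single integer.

det is linear in entry M[0][0]: det = old_det + (v - 3) * C_00
Cofactor C_00 = -3
Want det = 0: -27 + (v - 3) * -3 = 0
  (v - 3) = 27 / -3 = -9
  v = 3 + (-9) = -6

Answer: -6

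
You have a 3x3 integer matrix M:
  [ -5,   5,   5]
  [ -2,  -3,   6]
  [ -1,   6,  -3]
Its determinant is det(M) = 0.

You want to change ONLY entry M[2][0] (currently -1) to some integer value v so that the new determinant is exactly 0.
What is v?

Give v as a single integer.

Answer: -1

Derivation:
det is linear in entry M[2][0]: det = old_det + (v - -1) * C_20
Cofactor C_20 = 45
Want det = 0: 0 + (v - -1) * 45 = 0
  (v - -1) = 0 / 45 = 0
  v = -1 + (0) = -1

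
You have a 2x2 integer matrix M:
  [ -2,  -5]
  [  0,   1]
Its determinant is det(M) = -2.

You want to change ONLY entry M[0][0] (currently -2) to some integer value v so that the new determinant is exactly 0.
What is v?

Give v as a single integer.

Answer: 0

Derivation:
det is linear in entry M[0][0]: det = old_det + (v - -2) * C_00
Cofactor C_00 = 1
Want det = 0: -2 + (v - -2) * 1 = 0
  (v - -2) = 2 / 1 = 2
  v = -2 + (2) = 0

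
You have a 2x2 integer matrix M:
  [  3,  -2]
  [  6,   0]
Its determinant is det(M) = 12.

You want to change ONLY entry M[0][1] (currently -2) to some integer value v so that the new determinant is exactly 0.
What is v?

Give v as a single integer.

Answer: 0

Derivation:
det is linear in entry M[0][1]: det = old_det + (v - -2) * C_01
Cofactor C_01 = -6
Want det = 0: 12 + (v - -2) * -6 = 0
  (v - -2) = -12 / -6 = 2
  v = -2 + (2) = 0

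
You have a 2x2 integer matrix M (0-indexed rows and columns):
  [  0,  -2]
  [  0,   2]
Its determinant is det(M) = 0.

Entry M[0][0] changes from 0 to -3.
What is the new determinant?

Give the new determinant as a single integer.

det is linear in row 0: changing M[0][0] by delta changes det by delta * cofactor(0,0).
Cofactor C_00 = (-1)^(0+0) * minor(0,0) = 2
Entry delta = -3 - 0 = -3
Det delta = -3 * 2 = -6
New det = 0 + -6 = -6

Answer: -6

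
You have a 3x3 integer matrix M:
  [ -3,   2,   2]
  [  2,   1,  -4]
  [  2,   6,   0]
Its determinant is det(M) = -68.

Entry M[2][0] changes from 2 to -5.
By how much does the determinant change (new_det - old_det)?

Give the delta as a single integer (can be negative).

Answer: 70

Derivation:
Cofactor C_20 = -10
Entry delta = -5 - 2 = -7
Det delta = entry_delta * cofactor = -7 * -10 = 70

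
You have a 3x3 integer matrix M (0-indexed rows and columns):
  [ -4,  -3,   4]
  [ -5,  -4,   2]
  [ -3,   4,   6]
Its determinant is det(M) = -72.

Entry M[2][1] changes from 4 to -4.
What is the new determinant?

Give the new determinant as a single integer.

det is linear in row 2: changing M[2][1] by delta changes det by delta * cofactor(2,1).
Cofactor C_21 = (-1)^(2+1) * minor(2,1) = -12
Entry delta = -4 - 4 = -8
Det delta = -8 * -12 = 96
New det = -72 + 96 = 24

Answer: 24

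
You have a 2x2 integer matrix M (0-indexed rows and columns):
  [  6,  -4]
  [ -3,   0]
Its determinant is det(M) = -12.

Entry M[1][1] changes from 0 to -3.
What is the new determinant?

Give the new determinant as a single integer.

det is linear in row 1: changing M[1][1] by delta changes det by delta * cofactor(1,1).
Cofactor C_11 = (-1)^(1+1) * minor(1,1) = 6
Entry delta = -3 - 0 = -3
Det delta = -3 * 6 = -18
New det = -12 + -18 = -30

Answer: -30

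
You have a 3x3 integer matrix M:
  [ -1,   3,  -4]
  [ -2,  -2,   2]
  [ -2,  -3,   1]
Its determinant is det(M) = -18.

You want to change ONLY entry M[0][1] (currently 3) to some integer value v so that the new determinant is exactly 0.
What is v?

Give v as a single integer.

det is linear in entry M[0][1]: det = old_det + (v - 3) * C_01
Cofactor C_01 = -2
Want det = 0: -18 + (v - 3) * -2 = 0
  (v - 3) = 18 / -2 = -9
  v = 3 + (-9) = -6

Answer: -6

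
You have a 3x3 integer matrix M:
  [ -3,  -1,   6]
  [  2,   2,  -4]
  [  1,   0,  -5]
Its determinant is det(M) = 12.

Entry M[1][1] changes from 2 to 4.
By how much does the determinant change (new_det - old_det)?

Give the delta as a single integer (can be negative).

Cofactor C_11 = 9
Entry delta = 4 - 2 = 2
Det delta = entry_delta * cofactor = 2 * 9 = 18

Answer: 18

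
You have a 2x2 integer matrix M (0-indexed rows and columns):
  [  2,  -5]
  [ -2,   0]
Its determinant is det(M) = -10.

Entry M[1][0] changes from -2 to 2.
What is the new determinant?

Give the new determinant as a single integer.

det is linear in row 1: changing M[1][0] by delta changes det by delta * cofactor(1,0).
Cofactor C_10 = (-1)^(1+0) * minor(1,0) = 5
Entry delta = 2 - -2 = 4
Det delta = 4 * 5 = 20
New det = -10 + 20 = 10

Answer: 10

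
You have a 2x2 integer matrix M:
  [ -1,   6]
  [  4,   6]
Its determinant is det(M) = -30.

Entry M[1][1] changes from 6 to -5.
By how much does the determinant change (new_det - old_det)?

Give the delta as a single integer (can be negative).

Answer: 11

Derivation:
Cofactor C_11 = -1
Entry delta = -5 - 6 = -11
Det delta = entry_delta * cofactor = -11 * -1 = 11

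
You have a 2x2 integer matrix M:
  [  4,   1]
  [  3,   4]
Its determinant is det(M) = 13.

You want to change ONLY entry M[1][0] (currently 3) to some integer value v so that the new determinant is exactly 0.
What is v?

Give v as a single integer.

Answer: 16

Derivation:
det is linear in entry M[1][0]: det = old_det + (v - 3) * C_10
Cofactor C_10 = -1
Want det = 0: 13 + (v - 3) * -1 = 0
  (v - 3) = -13 / -1 = 13
  v = 3 + (13) = 16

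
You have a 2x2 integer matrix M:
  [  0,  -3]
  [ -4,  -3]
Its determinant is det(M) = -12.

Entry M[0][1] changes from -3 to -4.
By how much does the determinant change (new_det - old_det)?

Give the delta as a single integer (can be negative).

Cofactor C_01 = 4
Entry delta = -4 - -3 = -1
Det delta = entry_delta * cofactor = -1 * 4 = -4

Answer: -4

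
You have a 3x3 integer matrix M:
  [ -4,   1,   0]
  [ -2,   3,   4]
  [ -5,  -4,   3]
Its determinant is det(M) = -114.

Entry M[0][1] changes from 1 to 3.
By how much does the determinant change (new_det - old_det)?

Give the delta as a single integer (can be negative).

Cofactor C_01 = -14
Entry delta = 3 - 1 = 2
Det delta = entry_delta * cofactor = 2 * -14 = -28

Answer: -28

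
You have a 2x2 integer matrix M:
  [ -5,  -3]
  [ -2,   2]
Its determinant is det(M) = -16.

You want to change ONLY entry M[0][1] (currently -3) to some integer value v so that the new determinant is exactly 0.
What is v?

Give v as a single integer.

det is linear in entry M[0][1]: det = old_det + (v - -3) * C_01
Cofactor C_01 = 2
Want det = 0: -16 + (v - -3) * 2 = 0
  (v - -3) = 16 / 2 = 8
  v = -3 + (8) = 5

Answer: 5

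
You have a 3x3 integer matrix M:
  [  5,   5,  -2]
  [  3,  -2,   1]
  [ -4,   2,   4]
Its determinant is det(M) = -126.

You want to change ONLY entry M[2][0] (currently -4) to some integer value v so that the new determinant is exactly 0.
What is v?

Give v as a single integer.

det is linear in entry M[2][0]: det = old_det + (v - -4) * C_20
Cofactor C_20 = 1
Want det = 0: -126 + (v - -4) * 1 = 0
  (v - -4) = 126 / 1 = 126
  v = -4 + (126) = 122

Answer: 122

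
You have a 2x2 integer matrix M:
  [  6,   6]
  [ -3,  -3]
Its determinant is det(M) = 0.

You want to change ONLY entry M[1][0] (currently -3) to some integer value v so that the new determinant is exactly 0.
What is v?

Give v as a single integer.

det is linear in entry M[1][0]: det = old_det + (v - -3) * C_10
Cofactor C_10 = -6
Want det = 0: 0 + (v - -3) * -6 = 0
  (v - -3) = 0 / -6 = 0
  v = -3 + (0) = -3

Answer: -3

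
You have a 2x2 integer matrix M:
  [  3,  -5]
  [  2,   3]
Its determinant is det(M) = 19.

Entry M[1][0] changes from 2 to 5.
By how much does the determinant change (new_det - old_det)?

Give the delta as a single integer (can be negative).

Cofactor C_10 = 5
Entry delta = 5 - 2 = 3
Det delta = entry_delta * cofactor = 3 * 5 = 15

Answer: 15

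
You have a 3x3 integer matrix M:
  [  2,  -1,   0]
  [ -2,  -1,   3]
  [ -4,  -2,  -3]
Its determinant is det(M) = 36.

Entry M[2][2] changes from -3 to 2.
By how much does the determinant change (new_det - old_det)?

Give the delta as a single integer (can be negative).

Answer: -20

Derivation:
Cofactor C_22 = -4
Entry delta = 2 - -3 = 5
Det delta = entry_delta * cofactor = 5 * -4 = -20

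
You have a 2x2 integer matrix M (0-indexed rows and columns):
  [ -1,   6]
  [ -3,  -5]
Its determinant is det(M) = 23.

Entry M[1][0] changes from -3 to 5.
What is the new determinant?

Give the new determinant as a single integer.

Answer: -25

Derivation:
det is linear in row 1: changing M[1][0] by delta changes det by delta * cofactor(1,0).
Cofactor C_10 = (-1)^(1+0) * minor(1,0) = -6
Entry delta = 5 - -3 = 8
Det delta = 8 * -6 = -48
New det = 23 + -48 = -25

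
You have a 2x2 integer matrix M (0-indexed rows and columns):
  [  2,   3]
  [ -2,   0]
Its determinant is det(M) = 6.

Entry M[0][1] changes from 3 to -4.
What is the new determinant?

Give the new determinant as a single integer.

Answer: -8

Derivation:
det is linear in row 0: changing M[0][1] by delta changes det by delta * cofactor(0,1).
Cofactor C_01 = (-1)^(0+1) * minor(0,1) = 2
Entry delta = -4 - 3 = -7
Det delta = -7 * 2 = -14
New det = 6 + -14 = -8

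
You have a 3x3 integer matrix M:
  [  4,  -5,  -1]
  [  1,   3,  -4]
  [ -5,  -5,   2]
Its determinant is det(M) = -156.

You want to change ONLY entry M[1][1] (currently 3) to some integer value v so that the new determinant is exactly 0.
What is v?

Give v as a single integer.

det is linear in entry M[1][1]: det = old_det + (v - 3) * C_11
Cofactor C_11 = 3
Want det = 0: -156 + (v - 3) * 3 = 0
  (v - 3) = 156 / 3 = 52
  v = 3 + (52) = 55

Answer: 55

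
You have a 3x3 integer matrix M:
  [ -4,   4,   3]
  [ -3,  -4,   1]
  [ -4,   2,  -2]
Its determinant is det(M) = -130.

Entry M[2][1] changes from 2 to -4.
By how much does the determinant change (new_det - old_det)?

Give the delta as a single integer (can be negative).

Answer: 30

Derivation:
Cofactor C_21 = -5
Entry delta = -4 - 2 = -6
Det delta = entry_delta * cofactor = -6 * -5 = 30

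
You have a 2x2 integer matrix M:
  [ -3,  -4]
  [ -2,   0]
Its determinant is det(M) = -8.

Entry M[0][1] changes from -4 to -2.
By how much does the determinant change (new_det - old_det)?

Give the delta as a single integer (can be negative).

Answer: 4

Derivation:
Cofactor C_01 = 2
Entry delta = -2 - -4 = 2
Det delta = entry_delta * cofactor = 2 * 2 = 4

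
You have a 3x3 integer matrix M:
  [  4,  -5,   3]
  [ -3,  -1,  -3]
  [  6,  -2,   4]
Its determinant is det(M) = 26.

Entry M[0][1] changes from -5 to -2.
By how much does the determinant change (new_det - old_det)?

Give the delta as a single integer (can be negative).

Cofactor C_01 = -6
Entry delta = -2 - -5 = 3
Det delta = entry_delta * cofactor = 3 * -6 = -18

Answer: -18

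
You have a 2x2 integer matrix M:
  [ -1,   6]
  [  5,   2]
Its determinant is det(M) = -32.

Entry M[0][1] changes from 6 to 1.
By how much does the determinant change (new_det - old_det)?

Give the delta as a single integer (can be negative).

Cofactor C_01 = -5
Entry delta = 1 - 6 = -5
Det delta = entry_delta * cofactor = -5 * -5 = 25

Answer: 25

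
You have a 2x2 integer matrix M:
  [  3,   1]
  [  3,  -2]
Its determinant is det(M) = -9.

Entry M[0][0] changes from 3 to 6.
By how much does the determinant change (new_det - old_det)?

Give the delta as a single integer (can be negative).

Answer: -6

Derivation:
Cofactor C_00 = -2
Entry delta = 6 - 3 = 3
Det delta = entry_delta * cofactor = 3 * -2 = -6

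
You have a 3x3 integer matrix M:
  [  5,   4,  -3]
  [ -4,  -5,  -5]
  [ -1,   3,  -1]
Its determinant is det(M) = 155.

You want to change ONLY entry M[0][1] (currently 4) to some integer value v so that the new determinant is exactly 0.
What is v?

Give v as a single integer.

Answer: -151

Derivation:
det is linear in entry M[0][1]: det = old_det + (v - 4) * C_01
Cofactor C_01 = 1
Want det = 0: 155 + (v - 4) * 1 = 0
  (v - 4) = -155 / 1 = -155
  v = 4 + (-155) = -151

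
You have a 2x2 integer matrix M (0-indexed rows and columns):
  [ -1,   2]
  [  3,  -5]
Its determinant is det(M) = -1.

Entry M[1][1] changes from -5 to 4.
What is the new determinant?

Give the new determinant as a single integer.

Answer: -10

Derivation:
det is linear in row 1: changing M[1][1] by delta changes det by delta * cofactor(1,1).
Cofactor C_11 = (-1)^(1+1) * minor(1,1) = -1
Entry delta = 4 - -5 = 9
Det delta = 9 * -1 = -9
New det = -1 + -9 = -10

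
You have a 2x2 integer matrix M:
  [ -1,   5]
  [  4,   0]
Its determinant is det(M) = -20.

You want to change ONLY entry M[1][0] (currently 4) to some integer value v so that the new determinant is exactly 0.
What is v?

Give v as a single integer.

det is linear in entry M[1][0]: det = old_det + (v - 4) * C_10
Cofactor C_10 = -5
Want det = 0: -20 + (v - 4) * -5 = 0
  (v - 4) = 20 / -5 = -4
  v = 4 + (-4) = 0

Answer: 0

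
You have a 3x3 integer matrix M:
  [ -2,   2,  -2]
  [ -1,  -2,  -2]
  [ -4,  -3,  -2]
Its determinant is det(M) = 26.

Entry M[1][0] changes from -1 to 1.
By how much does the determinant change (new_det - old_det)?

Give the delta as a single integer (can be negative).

Cofactor C_10 = 10
Entry delta = 1 - -1 = 2
Det delta = entry_delta * cofactor = 2 * 10 = 20

Answer: 20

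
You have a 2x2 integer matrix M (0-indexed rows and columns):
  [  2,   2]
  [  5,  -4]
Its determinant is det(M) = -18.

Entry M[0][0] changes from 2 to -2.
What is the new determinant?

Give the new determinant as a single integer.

Answer: -2

Derivation:
det is linear in row 0: changing M[0][0] by delta changes det by delta * cofactor(0,0).
Cofactor C_00 = (-1)^(0+0) * minor(0,0) = -4
Entry delta = -2 - 2 = -4
Det delta = -4 * -4 = 16
New det = -18 + 16 = -2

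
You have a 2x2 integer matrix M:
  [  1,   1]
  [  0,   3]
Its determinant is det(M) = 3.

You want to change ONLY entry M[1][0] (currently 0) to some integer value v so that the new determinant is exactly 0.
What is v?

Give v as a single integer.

det is linear in entry M[1][0]: det = old_det + (v - 0) * C_10
Cofactor C_10 = -1
Want det = 0: 3 + (v - 0) * -1 = 0
  (v - 0) = -3 / -1 = 3
  v = 0 + (3) = 3

Answer: 3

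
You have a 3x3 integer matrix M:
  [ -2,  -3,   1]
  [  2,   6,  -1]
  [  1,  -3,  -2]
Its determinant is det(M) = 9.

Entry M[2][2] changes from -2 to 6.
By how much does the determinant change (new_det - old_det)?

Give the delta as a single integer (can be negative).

Cofactor C_22 = -6
Entry delta = 6 - -2 = 8
Det delta = entry_delta * cofactor = 8 * -6 = -48

Answer: -48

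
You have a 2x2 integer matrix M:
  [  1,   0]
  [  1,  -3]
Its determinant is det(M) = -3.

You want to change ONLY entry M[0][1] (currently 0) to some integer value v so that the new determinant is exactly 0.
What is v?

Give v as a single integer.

Answer: -3

Derivation:
det is linear in entry M[0][1]: det = old_det + (v - 0) * C_01
Cofactor C_01 = -1
Want det = 0: -3 + (v - 0) * -1 = 0
  (v - 0) = 3 / -1 = -3
  v = 0 + (-3) = -3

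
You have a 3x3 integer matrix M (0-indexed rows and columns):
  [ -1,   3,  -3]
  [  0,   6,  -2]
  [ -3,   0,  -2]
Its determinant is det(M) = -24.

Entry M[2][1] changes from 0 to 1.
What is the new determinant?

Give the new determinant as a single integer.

Answer: -26

Derivation:
det is linear in row 2: changing M[2][1] by delta changes det by delta * cofactor(2,1).
Cofactor C_21 = (-1)^(2+1) * minor(2,1) = -2
Entry delta = 1 - 0 = 1
Det delta = 1 * -2 = -2
New det = -24 + -2 = -26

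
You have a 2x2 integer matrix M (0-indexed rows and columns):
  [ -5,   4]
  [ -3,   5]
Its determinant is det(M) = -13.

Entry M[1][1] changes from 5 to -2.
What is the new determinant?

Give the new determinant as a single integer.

det is linear in row 1: changing M[1][1] by delta changes det by delta * cofactor(1,1).
Cofactor C_11 = (-1)^(1+1) * minor(1,1) = -5
Entry delta = -2 - 5 = -7
Det delta = -7 * -5 = 35
New det = -13 + 35 = 22

Answer: 22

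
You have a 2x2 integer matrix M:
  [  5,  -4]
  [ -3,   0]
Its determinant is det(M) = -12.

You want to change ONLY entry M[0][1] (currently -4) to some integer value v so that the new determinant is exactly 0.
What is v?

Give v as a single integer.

det is linear in entry M[0][1]: det = old_det + (v - -4) * C_01
Cofactor C_01 = 3
Want det = 0: -12 + (v - -4) * 3 = 0
  (v - -4) = 12 / 3 = 4
  v = -4 + (4) = 0

Answer: 0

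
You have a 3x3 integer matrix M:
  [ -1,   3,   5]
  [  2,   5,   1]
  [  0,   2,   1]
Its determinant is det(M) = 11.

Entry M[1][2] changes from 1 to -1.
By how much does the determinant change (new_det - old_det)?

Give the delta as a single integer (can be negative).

Answer: -4

Derivation:
Cofactor C_12 = 2
Entry delta = -1 - 1 = -2
Det delta = entry_delta * cofactor = -2 * 2 = -4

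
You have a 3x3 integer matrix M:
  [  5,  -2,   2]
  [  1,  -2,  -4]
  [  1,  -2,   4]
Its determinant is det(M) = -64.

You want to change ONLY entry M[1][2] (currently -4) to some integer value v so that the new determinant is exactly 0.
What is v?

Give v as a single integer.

Answer: 4

Derivation:
det is linear in entry M[1][2]: det = old_det + (v - -4) * C_12
Cofactor C_12 = 8
Want det = 0: -64 + (v - -4) * 8 = 0
  (v - -4) = 64 / 8 = 8
  v = -4 + (8) = 4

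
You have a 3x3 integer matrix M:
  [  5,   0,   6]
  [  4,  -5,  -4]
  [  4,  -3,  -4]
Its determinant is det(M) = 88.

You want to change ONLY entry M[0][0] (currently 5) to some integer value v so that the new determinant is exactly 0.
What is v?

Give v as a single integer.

det is linear in entry M[0][0]: det = old_det + (v - 5) * C_00
Cofactor C_00 = 8
Want det = 0: 88 + (v - 5) * 8 = 0
  (v - 5) = -88 / 8 = -11
  v = 5 + (-11) = -6

Answer: -6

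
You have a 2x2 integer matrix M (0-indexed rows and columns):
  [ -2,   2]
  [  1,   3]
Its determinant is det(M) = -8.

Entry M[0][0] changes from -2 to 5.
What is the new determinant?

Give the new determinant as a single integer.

det is linear in row 0: changing M[0][0] by delta changes det by delta * cofactor(0,0).
Cofactor C_00 = (-1)^(0+0) * minor(0,0) = 3
Entry delta = 5 - -2 = 7
Det delta = 7 * 3 = 21
New det = -8 + 21 = 13

Answer: 13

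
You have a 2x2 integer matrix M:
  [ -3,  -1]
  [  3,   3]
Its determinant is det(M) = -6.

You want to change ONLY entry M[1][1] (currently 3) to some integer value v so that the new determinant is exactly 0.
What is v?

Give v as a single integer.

Answer: 1

Derivation:
det is linear in entry M[1][1]: det = old_det + (v - 3) * C_11
Cofactor C_11 = -3
Want det = 0: -6 + (v - 3) * -3 = 0
  (v - 3) = 6 / -3 = -2
  v = 3 + (-2) = 1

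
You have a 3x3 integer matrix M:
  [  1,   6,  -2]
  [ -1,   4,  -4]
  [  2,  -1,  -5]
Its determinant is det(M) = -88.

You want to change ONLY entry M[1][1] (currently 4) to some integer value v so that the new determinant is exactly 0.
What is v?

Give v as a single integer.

Answer: -84

Derivation:
det is linear in entry M[1][1]: det = old_det + (v - 4) * C_11
Cofactor C_11 = -1
Want det = 0: -88 + (v - 4) * -1 = 0
  (v - 4) = 88 / -1 = -88
  v = 4 + (-88) = -84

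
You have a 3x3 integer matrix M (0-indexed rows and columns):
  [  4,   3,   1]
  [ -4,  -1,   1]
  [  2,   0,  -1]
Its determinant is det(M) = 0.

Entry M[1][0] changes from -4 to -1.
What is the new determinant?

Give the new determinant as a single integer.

Answer: 9

Derivation:
det is linear in row 1: changing M[1][0] by delta changes det by delta * cofactor(1,0).
Cofactor C_10 = (-1)^(1+0) * minor(1,0) = 3
Entry delta = -1 - -4 = 3
Det delta = 3 * 3 = 9
New det = 0 + 9 = 9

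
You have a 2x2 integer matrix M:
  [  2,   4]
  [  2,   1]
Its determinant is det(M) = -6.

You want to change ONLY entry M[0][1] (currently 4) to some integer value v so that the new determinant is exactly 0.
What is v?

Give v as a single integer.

Answer: 1

Derivation:
det is linear in entry M[0][1]: det = old_det + (v - 4) * C_01
Cofactor C_01 = -2
Want det = 0: -6 + (v - 4) * -2 = 0
  (v - 4) = 6 / -2 = -3
  v = 4 + (-3) = 1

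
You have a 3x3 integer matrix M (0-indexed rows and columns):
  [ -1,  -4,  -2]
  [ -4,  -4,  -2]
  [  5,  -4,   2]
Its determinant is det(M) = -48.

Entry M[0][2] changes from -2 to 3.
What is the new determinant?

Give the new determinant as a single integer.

Answer: 132

Derivation:
det is linear in row 0: changing M[0][2] by delta changes det by delta * cofactor(0,2).
Cofactor C_02 = (-1)^(0+2) * minor(0,2) = 36
Entry delta = 3 - -2 = 5
Det delta = 5 * 36 = 180
New det = -48 + 180 = 132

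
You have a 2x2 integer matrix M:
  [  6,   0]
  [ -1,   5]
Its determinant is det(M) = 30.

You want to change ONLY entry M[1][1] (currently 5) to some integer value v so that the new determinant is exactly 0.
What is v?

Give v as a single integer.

det is linear in entry M[1][1]: det = old_det + (v - 5) * C_11
Cofactor C_11 = 6
Want det = 0: 30 + (v - 5) * 6 = 0
  (v - 5) = -30 / 6 = -5
  v = 5 + (-5) = 0

Answer: 0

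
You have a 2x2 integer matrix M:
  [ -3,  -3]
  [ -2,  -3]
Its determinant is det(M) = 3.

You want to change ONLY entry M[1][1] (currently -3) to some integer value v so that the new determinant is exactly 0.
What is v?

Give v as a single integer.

det is linear in entry M[1][1]: det = old_det + (v - -3) * C_11
Cofactor C_11 = -3
Want det = 0: 3 + (v - -3) * -3 = 0
  (v - -3) = -3 / -3 = 1
  v = -3 + (1) = -2

Answer: -2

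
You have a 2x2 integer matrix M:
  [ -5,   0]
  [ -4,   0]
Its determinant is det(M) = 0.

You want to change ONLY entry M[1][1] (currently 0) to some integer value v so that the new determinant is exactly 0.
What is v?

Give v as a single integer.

Answer: 0

Derivation:
det is linear in entry M[1][1]: det = old_det + (v - 0) * C_11
Cofactor C_11 = -5
Want det = 0: 0 + (v - 0) * -5 = 0
  (v - 0) = 0 / -5 = 0
  v = 0 + (0) = 0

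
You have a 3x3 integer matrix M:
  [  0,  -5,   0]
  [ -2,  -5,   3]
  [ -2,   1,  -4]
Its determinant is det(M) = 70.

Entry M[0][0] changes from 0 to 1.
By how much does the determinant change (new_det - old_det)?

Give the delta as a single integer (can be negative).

Answer: 17

Derivation:
Cofactor C_00 = 17
Entry delta = 1 - 0 = 1
Det delta = entry_delta * cofactor = 1 * 17 = 17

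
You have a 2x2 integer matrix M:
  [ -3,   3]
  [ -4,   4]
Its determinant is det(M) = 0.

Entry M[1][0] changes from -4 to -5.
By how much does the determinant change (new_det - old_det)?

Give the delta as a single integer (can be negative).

Answer: 3

Derivation:
Cofactor C_10 = -3
Entry delta = -5 - -4 = -1
Det delta = entry_delta * cofactor = -1 * -3 = 3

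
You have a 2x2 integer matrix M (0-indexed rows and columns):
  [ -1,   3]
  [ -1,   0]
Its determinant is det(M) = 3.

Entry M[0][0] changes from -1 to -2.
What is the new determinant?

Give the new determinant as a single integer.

Answer: 3

Derivation:
det is linear in row 0: changing M[0][0] by delta changes det by delta * cofactor(0,0).
Cofactor C_00 = (-1)^(0+0) * minor(0,0) = 0
Entry delta = -2 - -1 = -1
Det delta = -1 * 0 = 0
New det = 3 + 0 = 3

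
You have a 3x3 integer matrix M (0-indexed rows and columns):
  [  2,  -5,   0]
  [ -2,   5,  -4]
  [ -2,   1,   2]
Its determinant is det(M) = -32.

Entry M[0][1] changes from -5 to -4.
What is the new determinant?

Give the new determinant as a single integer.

Answer: -20

Derivation:
det is linear in row 0: changing M[0][1] by delta changes det by delta * cofactor(0,1).
Cofactor C_01 = (-1)^(0+1) * minor(0,1) = 12
Entry delta = -4 - -5 = 1
Det delta = 1 * 12 = 12
New det = -32 + 12 = -20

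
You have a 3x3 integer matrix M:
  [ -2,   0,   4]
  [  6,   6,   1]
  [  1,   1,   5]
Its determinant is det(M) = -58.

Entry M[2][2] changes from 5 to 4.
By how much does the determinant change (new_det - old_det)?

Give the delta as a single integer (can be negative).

Cofactor C_22 = -12
Entry delta = 4 - 5 = -1
Det delta = entry_delta * cofactor = -1 * -12 = 12

Answer: 12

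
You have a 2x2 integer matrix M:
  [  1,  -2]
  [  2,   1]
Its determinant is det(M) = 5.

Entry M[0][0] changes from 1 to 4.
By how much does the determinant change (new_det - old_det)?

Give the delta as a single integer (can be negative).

Answer: 3

Derivation:
Cofactor C_00 = 1
Entry delta = 4 - 1 = 3
Det delta = entry_delta * cofactor = 3 * 1 = 3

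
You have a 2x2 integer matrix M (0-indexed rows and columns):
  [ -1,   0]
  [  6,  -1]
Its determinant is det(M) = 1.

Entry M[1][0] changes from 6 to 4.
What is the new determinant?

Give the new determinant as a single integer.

Answer: 1

Derivation:
det is linear in row 1: changing M[1][0] by delta changes det by delta * cofactor(1,0).
Cofactor C_10 = (-1)^(1+0) * minor(1,0) = 0
Entry delta = 4 - 6 = -2
Det delta = -2 * 0 = 0
New det = 1 + 0 = 1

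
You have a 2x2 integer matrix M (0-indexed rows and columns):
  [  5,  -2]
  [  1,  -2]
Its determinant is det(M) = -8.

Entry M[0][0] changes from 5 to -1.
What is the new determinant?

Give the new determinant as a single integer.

det is linear in row 0: changing M[0][0] by delta changes det by delta * cofactor(0,0).
Cofactor C_00 = (-1)^(0+0) * minor(0,0) = -2
Entry delta = -1 - 5 = -6
Det delta = -6 * -2 = 12
New det = -8 + 12 = 4

Answer: 4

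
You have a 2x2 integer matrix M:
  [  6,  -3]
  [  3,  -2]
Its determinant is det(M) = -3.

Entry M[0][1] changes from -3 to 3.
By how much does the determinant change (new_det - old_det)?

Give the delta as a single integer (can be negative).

Answer: -18

Derivation:
Cofactor C_01 = -3
Entry delta = 3 - -3 = 6
Det delta = entry_delta * cofactor = 6 * -3 = -18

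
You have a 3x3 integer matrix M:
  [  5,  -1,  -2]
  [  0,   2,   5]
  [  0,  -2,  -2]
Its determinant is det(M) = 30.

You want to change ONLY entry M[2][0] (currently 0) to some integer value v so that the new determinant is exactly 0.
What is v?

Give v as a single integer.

det is linear in entry M[2][0]: det = old_det + (v - 0) * C_20
Cofactor C_20 = -1
Want det = 0: 30 + (v - 0) * -1 = 0
  (v - 0) = -30 / -1 = 30
  v = 0 + (30) = 30

Answer: 30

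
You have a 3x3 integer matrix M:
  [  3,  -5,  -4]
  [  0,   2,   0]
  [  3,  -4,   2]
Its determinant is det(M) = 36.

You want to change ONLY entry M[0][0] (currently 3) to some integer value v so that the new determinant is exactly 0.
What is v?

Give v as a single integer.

Answer: -6

Derivation:
det is linear in entry M[0][0]: det = old_det + (v - 3) * C_00
Cofactor C_00 = 4
Want det = 0: 36 + (v - 3) * 4 = 0
  (v - 3) = -36 / 4 = -9
  v = 3 + (-9) = -6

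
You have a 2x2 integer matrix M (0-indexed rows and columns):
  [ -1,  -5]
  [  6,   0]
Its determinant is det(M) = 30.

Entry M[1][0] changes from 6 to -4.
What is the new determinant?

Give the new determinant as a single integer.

det is linear in row 1: changing M[1][0] by delta changes det by delta * cofactor(1,0).
Cofactor C_10 = (-1)^(1+0) * minor(1,0) = 5
Entry delta = -4 - 6 = -10
Det delta = -10 * 5 = -50
New det = 30 + -50 = -20

Answer: -20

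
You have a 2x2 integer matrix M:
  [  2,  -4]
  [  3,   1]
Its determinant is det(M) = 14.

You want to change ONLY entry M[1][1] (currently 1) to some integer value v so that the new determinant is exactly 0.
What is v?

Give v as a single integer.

det is linear in entry M[1][1]: det = old_det + (v - 1) * C_11
Cofactor C_11 = 2
Want det = 0: 14 + (v - 1) * 2 = 0
  (v - 1) = -14 / 2 = -7
  v = 1 + (-7) = -6

Answer: -6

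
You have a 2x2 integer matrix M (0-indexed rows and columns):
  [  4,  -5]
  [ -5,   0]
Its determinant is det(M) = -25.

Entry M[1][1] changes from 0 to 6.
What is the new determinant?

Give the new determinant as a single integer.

Answer: -1

Derivation:
det is linear in row 1: changing M[1][1] by delta changes det by delta * cofactor(1,1).
Cofactor C_11 = (-1)^(1+1) * minor(1,1) = 4
Entry delta = 6 - 0 = 6
Det delta = 6 * 4 = 24
New det = -25 + 24 = -1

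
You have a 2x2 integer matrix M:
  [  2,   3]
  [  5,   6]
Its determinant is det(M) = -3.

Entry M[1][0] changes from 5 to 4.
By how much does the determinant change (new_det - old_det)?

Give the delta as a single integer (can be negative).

Answer: 3

Derivation:
Cofactor C_10 = -3
Entry delta = 4 - 5 = -1
Det delta = entry_delta * cofactor = -1 * -3 = 3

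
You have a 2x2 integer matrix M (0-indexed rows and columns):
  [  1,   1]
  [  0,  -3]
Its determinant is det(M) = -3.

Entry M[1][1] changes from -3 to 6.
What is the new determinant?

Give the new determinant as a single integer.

det is linear in row 1: changing M[1][1] by delta changes det by delta * cofactor(1,1).
Cofactor C_11 = (-1)^(1+1) * minor(1,1) = 1
Entry delta = 6 - -3 = 9
Det delta = 9 * 1 = 9
New det = -3 + 9 = 6

Answer: 6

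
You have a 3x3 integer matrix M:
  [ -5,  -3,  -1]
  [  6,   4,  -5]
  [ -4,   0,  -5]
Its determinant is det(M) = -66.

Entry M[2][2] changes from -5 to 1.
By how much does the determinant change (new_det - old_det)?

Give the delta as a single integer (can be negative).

Answer: -12

Derivation:
Cofactor C_22 = -2
Entry delta = 1 - -5 = 6
Det delta = entry_delta * cofactor = 6 * -2 = -12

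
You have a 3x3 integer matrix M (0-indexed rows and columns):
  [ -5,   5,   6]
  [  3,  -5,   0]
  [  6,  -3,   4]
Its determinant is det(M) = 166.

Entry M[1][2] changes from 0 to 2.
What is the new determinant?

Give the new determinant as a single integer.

det is linear in row 1: changing M[1][2] by delta changes det by delta * cofactor(1,2).
Cofactor C_12 = (-1)^(1+2) * minor(1,2) = 15
Entry delta = 2 - 0 = 2
Det delta = 2 * 15 = 30
New det = 166 + 30 = 196

Answer: 196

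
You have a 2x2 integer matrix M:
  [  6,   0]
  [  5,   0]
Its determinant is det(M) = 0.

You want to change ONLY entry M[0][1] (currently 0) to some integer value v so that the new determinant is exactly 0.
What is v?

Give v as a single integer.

det is linear in entry M[0][1]: det = old_det + (v - 0) * C_01
Cofactor C_01 = -5
Want det = 0: 0 + (v - 0) * -5 = 0
  (v - 0) = 0 / -5 = 0
  v = 0 + (0) = 0

Answer: 0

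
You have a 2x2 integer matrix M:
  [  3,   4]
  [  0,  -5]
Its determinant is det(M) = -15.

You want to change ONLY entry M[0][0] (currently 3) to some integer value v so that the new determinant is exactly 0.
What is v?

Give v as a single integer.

Answer: 0

Derivation:
det is linear in entry M[0][0]: det = old_det + (v - 3) * C_00
Cofactor C_00 = -5
Want det = 0: -15 + (v - 3) * -5 = 0
  (v - 3) = 15 / -5 = -3
  v = 3 + (-3) = 0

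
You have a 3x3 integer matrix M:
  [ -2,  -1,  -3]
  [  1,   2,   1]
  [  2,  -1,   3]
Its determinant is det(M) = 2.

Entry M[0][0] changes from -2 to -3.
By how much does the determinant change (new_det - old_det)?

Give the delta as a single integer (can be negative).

Cofactor C_00 = 7
Entry delta = -3 - -2 = -1
Det delta = entry_delta * cofactor = -1 * 7 = -7

Answer: -7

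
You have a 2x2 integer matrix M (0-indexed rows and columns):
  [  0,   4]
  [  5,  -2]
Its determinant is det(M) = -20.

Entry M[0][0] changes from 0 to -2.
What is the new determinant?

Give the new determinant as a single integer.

det is linear in row 0: changing M[0][0] by delta changes det by delta * cofactor(0,0).
Cofactor C_00 = (-1)^(0+0) * minor(0,0) = -2
Entry delta = -2 - 0 = -2
Det delta = -2 * -2 = 4
New det = -20 + 4 = -16

Answer: -16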